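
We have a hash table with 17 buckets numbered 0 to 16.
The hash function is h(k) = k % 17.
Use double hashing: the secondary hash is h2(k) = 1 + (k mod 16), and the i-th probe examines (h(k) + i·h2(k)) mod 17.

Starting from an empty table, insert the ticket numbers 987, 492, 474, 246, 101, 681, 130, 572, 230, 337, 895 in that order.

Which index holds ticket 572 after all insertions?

7

Insert 987: h=1, slot 1 empty => index 1.
Insert 492: h=16, slot 16 empty => index 16.
Insert 474: h=15, slot 15 empty => index 15.
Insert 246: h=8, slot 8 empty => index 8.
Insert 101: h=16, h2=6, slot 16 occupied => index 5.
Insert 681: h=1, h2=10, slot 1 occupied => index 11.
Insert 130: h=11, h2=3, slot 11 occupied => index 14.
Insert 572: h=11, h2=13, slot 11 occupied => index 7.
Insert 230: h=9, slot 9 empty => index 9.
Insert 337: h=14, h2=2, slots 14,16,1 occupied => index 3.
Insert 895: h=11, h2=16, slot 11 occupied => index 10.
Table: [—, 987, —, 337, —, 101, —, 572, 246, 230, 895, 681, —, —, 130, 474, 492]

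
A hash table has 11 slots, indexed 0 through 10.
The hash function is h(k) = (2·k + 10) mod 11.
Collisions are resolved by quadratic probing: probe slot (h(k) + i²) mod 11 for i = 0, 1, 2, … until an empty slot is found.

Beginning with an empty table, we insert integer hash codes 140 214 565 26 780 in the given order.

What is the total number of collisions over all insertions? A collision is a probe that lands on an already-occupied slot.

3

Insert 140: h=4, slot 4 empty -> index 4.
Insert 214: h=9, slot 9 empty -> index 9.
Insert 565: h=7, slot 7 empty -> index 7.
Insert 26: h=7, slot 7 occupied -> index 8.
Insert 780: h=8, slots 8,9 occupied -> index 1.
Table: [_, 780, _, _, 140, _, _, 565, 26, 214, _]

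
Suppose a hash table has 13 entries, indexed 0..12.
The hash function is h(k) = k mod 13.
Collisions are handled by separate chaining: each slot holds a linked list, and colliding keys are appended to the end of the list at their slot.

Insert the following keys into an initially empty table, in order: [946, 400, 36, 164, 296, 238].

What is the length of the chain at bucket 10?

Insert 946: h=10, bucket 10 empty -> new chain.
Insert 400: h=10, bucket 10 nonempty -> append to chain.
Insert 36: h=10, bucket 10 nonempty -> append to chain.
Insert 164: h=8, bucket 8 empty -> new chain.
Insert 296: h=10, bucket 10 nonempty -> append to chain.
Insert 238: h=4, bucket 4 empty -> new chain.
Final buckets:
0: .
1: .
2: .
3: .
4: 238
5: .
6: .
7: .
8: 164
9: .
10: 946 -> 400 -> 36 -> 296
11: .
12: .

4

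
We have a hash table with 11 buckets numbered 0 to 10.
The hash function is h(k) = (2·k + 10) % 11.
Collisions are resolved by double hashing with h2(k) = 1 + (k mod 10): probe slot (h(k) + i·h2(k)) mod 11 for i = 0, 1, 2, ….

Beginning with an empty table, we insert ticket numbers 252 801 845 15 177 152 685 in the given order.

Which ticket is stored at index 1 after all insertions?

252 hashes to 8; slot 8 is free => place at 8.
801 hashes to 6; slot 6 is free => place at 6.
845 hashes to 6, h2=6; 6 taken => place at 1.
15 hashes to 7; slot 7 is free => place at 7.
177 hashes to 1, h2=8; 1 taken => place at 9.
152 hashes to 6, h2=3; 6,9,1 taken => place at 4.
685 hashes to 5; slot 5 is free => place at 5.
Table: [., 845, ., ., 152, 685, 801, 15, 252, 177, .]

845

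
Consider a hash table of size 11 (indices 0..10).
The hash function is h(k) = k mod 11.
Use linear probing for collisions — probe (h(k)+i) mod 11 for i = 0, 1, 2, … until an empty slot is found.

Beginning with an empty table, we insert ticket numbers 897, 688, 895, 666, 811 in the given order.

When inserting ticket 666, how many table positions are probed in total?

3

897: h=6 => slot 6
688: h=6, probe 6,7 => slot 7
895: h=4 => slot 4
666: h=6, probe 6,7,8 => slot 8
811: h=8, probe 8,9 => slot 9
Table: [-, -, -, -, 895, -, 897, 688, 666, 811, -]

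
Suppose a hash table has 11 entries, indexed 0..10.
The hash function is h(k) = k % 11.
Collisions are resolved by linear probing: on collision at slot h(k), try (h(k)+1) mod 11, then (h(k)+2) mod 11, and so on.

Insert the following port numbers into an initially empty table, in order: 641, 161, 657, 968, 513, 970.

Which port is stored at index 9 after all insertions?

513

641 hashes to 3; slot 3 is free => place at 3.
161 hashes to 7; slot 7 is free => place at 7.
657 hashes to 8; slot 8 is free => place at 8.
968 hashes to 0; slot 0 is free => place at 0.
513 hashes to 7; 7,8 taken => place at 9.
970 hashes to 2; slot 2 is free => place at 2.
Table: [968, ., 970, 641, ., ., ., 161, 657, 513, .]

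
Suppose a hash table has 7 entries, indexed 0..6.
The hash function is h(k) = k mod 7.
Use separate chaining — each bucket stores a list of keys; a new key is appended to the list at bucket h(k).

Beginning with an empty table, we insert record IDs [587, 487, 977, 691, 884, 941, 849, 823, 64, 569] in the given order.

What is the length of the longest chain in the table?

Insert 587: h=6, bucket 6 empty -> new chain.
Insert 487: h=4, bucket 4 empty -> new chain.
Insert 977: h=4, bucket 4 nonempty -> append to chain.
Insert 691: h=5, bucket 5 empty -> new chain.
Insert 884: h=2, bucket 2 empty -> new chain.
Insert 941: h=3, bucket 3 empty -> new chain.
Insert 849: h=2, bucket 2 nonempty -> append to chain.
Insert 823: h=4, bucket 4 nonempty -> append to chain.
Insert 64: h=1, bucket 1 empty -> new chain.
Insert 569: h=2, bucket 2 nonempty -> append to chain.
Final buckets:
0: -
1: 64
2: 884 -> 849 -> 569
3: 941
4: 487 -> 977 -> 823
5: 691
6: 587

3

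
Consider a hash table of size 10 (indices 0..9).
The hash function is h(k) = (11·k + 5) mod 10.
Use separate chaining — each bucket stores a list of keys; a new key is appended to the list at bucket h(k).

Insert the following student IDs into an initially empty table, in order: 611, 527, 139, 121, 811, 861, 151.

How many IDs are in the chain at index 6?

5

611 → bucket 6
527 → bucket 2
139 → bucket 4
121 → bucket 6 (collision)
811 → bucket 6 (collision)
861 → bucket 6 (collision)
151 → bucket 6 (collision)
Final buckets:
0: —
1: —
2: 527
3: —
4: 139
5: —
6: 611 -> 121 -> 811 -> 861 -> 151
7: —
8: —
9: —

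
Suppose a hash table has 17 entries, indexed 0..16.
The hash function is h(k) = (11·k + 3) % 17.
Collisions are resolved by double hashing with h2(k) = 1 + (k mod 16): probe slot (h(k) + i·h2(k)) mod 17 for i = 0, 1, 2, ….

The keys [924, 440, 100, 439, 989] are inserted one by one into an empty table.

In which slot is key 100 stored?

924 hashes to 1; slot 1 is free -> place at 1.
440 hashes to 15; slot 15 is free -> place at 15.
100 hashes to 15, h2=5; 15 taken -> place at 3.
439 hashes to 4; slot 4 is free -> place at 4.
989 hashes to 2; slot 2 is free -> place at 2.
Table: [∅, 924, 989, 100, 439, ∅, ∅, ∅, ∅, ∅, ∅, ∅, ∅, ∅, ∅, 440, ∅]

3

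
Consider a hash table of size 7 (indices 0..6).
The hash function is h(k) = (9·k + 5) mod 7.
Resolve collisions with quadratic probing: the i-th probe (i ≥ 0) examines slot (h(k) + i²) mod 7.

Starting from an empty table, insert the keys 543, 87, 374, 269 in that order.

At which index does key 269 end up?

543 hashes to 6; slot 6 is free => place at 6.
87 hashes to 4; slot 4 is free => place at 4.
374 hashes to 4; 4 taken => place at 5.
269 hashes to 4; 4,5 taken => place at 1.
Table: [-, 269, -, -, 87, 374, 543]

1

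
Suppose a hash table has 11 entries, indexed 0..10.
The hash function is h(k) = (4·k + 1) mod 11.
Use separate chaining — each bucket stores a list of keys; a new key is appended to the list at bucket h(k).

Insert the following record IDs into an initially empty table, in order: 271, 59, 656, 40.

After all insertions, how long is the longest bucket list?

3

Insert 271: h=7, bucket 7 empty → new chain.
Insert 59: h=6, bucket 6 empty → new chain.
Insert 656: h=7, bucket 7 nonempty → append to chain.
Insert 40: h=7, bucket 7 nonempty → append to chain.
Final buckets:
0: -
1: -
2: -
3: -
4: -
5: -
6: 59
7: 271 -> 656 -> 40
8: -
9: -
10: -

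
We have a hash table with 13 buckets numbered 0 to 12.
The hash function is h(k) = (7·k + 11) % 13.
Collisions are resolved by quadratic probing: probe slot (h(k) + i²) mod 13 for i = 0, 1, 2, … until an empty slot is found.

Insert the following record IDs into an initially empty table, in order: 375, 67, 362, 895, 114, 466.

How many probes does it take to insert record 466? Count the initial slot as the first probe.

4

Insert 375: h=10, slot 10 empty → index 10.
Insert 67: h=12, slot 12 empty → index 12.
Insert 362: h=10, slot 10 occupied → index 11.
Insert 895: h=10, slots 10,11 occupied → index 1.
Insert 114: h=3, slot 3 empty → index 3.
Insert 466: h=10, slots 10,11,1 occupied → index 6.
Table: [_, 895, _, 114, _, _, 466, _, _, _, 375, 362, 67]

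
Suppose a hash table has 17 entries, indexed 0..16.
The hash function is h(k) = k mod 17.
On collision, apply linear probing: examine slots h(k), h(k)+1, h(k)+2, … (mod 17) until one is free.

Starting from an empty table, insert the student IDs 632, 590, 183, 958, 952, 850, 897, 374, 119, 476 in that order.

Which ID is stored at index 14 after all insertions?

632: h=3 => slot 3
590: h=12 => slot 12
183: h=13 => slot 13
958: h=6 => slot 6
952: h=0 => slot 0
850: h=0, probe 0,1 => slot 1
897: h=13, probe 13,14 => slot 14
374: h=0, probe 0,1,2 => slot 2
119: h=0, probe 0,1,2,3,4 => slot 4
476: h=0, probe 0,1,2,3,4,5 => slot 5
Table: [952, 850, 374, 632, 119, 476, 958, ∅, ∅, ∅, ∅, ∅, 590, 183, 897, ∅, ∅]

897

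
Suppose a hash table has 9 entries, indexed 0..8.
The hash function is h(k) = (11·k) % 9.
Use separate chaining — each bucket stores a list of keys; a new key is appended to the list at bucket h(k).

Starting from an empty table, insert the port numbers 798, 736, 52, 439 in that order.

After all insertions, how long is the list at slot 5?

798 -> bucket 3
736 -> bucket 5
52 -> bucket 5 (collision)
439 -> bucket 5 (collision)
Final buckets:
0: ∅
1: ∅
2: ∅
3: 798
4: ∅
5: 736 -> 52 -> 439
6: ∅
7: ∅
8: ∅

3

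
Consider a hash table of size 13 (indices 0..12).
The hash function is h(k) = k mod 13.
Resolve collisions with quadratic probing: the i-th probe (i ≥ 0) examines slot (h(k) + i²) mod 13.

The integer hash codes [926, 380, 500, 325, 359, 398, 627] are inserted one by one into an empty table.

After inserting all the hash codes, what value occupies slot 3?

926

926 hashes to 3; slot 3 is free → place at 3.
380 hashes to 3; 3 taken → place at 4.
500 hashes to 6; slot 6 is free → place at 6.
325 hashes to 0; slot 0 is free → place at 0.
359 hashes to 8; slot 8 is free → place at 8.
398 hashes to 8; 8 taken → place at 9.
627 hashes to 3; 3,4 taken → place at 7.
Table: [325, ∅, ∅, 926, 380, ∅, 500, 627, 359, 398, ∅, ∅, ∅]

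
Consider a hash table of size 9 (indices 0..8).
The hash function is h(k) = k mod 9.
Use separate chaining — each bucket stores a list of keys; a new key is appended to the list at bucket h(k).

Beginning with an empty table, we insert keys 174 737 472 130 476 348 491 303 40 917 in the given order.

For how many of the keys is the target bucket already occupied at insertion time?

5

174 -> bucket 3
737 -> bucket 8
472 -> bucket 4
130 -> bucket 4 (collision)
476 -> bucket 8 (collision)
348 -> bucket 6
491 -> bucket 5
303 -> bucket 6 (collision)
40 -> bucket 4 (collision)
917 -> bucket 8 (collision)
Final buckets:
0: —
1: —
2: —
3: 174
4: 472 -> 130 -> 40
5: 491
6: 348 -> 303
7: —
8: 737 -> 476 -> 917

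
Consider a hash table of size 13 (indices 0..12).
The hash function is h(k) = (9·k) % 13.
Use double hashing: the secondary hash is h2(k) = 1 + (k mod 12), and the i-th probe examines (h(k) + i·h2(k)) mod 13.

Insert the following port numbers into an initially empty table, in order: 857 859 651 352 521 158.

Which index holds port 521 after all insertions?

857 hashes to 4; slot 4 is free -> place at 4.
859 hashes to 9; slot 9 is free -> place at 9.
651 hashes to 9, h2=4; 9 taken -> place at 0.
352 hashes to 9, h2=5; 9 taken -> place at 1.
521 hashes to 9, h2=6; 9 taken -> place at 2.
158 hashes to 5; slot 5 is free -> place at 5.
Table: [651, 352, 521, ., 857, 158, ., ., ., 859, ., ., .]

2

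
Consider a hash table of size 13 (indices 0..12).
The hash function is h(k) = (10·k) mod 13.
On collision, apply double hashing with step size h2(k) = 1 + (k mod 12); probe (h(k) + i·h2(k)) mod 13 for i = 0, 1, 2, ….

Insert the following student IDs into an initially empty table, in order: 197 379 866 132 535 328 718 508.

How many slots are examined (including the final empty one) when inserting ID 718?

Insert 197: h=7, slot 7 empty → index 7.
Insert 379: h=7, h2=8, slot 7 occupied → index 2.
Insert 866: h=2, h2=3, slot 2 occupied → index 5.
Insert 132: h=7, h2=1, slot 7 occupied → index 8.
Insert 535: h=7, h2=8, slots 7,2 occupied → index 10.
Insert 328: h=4, slot 4 empty → index 4.
Insert 718: h=4, h2=11, slots 4,2 occupied → index 0.
Insert 508: h=10, h2=5, slots 10,2,7 occupied → index 12.
Table: [718, _, 379, _, 328, 866, _, 197, 132, _, 535, _, 508]

3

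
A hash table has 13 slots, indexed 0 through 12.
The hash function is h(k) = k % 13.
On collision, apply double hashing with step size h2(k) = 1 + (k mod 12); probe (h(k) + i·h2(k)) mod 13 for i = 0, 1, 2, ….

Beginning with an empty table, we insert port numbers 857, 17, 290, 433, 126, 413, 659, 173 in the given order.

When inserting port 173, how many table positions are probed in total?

3

Insert 857: h=12, slot 12 empty => index 12.
Insert 17: h=4, slot 4 empty => index 4.
Insert 290: h=4, h2=3, slot 4 occupied => index 7.
Insert 433: h=4, h2=2, slot 4 occupied => index 6.
Insert 126: h=9, slot 9 empty => index 9.
Insert 413: h=10, slot 10 empty => index 10.
Insert 659: h=9, h2=12, slot 9 occupied => index 8.
Insert 173: h=4, h2=6, slots 4,10 occupied => index 3.
Table: [∅, ∅, ∅, 173, 17, ∅, 433, 290, 659, 126, 413, ∅, 857]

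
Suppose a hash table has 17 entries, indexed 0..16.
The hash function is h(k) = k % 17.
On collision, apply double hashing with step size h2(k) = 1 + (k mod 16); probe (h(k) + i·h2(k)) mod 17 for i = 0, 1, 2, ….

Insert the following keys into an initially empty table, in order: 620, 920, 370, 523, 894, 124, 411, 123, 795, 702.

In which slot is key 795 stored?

620: h=8 => slot 8
920: h=2 => slot 2
370: h=13 => slot 13
523: h=13, h2=12, probe 13,8,3 => slot 3
894: h=10 => slot 10
124: h=5 => slot 5
411: h=3, h2=12, probe 3,15 => slot 15
123: h=4 => slot 4
795: h=13, h2=12, probe 13,8,3,15,10,5,0 => slot 0
702: h=5, h2=15, probe 5,3,1 => slot 1
Table: [795, 702, 920, 523, 123, 124, ∅, ∅, 620, ∅, 894, ∅, ∅, 370, ∅, 411, ∅]

0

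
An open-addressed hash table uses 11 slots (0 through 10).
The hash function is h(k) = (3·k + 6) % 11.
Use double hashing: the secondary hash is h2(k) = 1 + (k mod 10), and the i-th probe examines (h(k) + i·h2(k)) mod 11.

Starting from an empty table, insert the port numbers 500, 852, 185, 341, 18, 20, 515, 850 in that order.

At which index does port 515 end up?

7

500: h=10 → slot 10
852: h=10, h2=3, probe 10,2 → slot 2
185: h=0 → slot 0
341: h=6 → slot 6
18: h=5 → slot 5
20: h=0, h2=1, probe 0,1 → slot 1
515: h=0, h2=6, probe 0,6,1,7 → slot 7
850: h=4 → slot 4
Table: [185, 20, 852, —, 850, 18, 341, 515, —, —, 500]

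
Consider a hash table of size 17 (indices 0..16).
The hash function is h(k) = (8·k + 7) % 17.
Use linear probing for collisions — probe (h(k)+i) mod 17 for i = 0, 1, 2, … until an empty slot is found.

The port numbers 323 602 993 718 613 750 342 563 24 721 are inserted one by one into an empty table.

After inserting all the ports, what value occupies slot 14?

24

323: h=7 → slot 7
602: h=12 → slot 12
993: h=12, probe 12,13 → slot 13
718: h=5 → slot 5
613: h=15 → slot 15
750: h=6 → slot 6
342: h=6, probe 6,7,8 → slot 8
563: h=6, probe 6,7,8,9 → slot 9
24: h=12, probe 12,13,14 → slot 14
721: h=12, probe 12,13,14,15,16 → slot 16
Table: [_, _, _, _, _, 718, 750, 323, 342, 563, _, _, 602, 993, 24, 613, 721]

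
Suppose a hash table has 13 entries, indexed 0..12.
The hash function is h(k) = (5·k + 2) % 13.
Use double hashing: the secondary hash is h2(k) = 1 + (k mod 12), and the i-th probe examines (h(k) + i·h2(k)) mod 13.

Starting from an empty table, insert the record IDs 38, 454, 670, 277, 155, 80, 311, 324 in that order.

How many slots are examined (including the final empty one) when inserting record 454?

2

Insert 38: h=10, slot 10 empty => index 10.
Insert 454: h=10, h2=11, slot 10 occupied => index 8.
Insert 670: h=11, slot 11 empty => index 11.
Insert 277: h=9, slot 9 empty => index 9.
Insert 155: h=10, h2=12, slots 10,9,8 occupied => index 7.
Insert 80: h=12, slot 12 empty => index 12.
Insert 311: h=10, h2=12, slots 10,9,8,7 occupied => index 6.
Insert 324: h=10, h2=1, slots 10,11,12 occupied => index 0.
Table: [324, _, _, _, _, _, 311, 155, 454, 277, 38, 670, 80]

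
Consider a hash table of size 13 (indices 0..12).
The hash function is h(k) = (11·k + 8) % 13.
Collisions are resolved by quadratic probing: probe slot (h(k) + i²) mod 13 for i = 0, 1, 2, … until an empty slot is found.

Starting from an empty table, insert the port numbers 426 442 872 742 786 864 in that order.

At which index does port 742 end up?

426 hashes to 1; slot 1 is free => place at 1.
442 hashes to 8; slot 8 is free => place at 8.
872 hashes to 6; slot 6 is free => place at 6.
742 hashes to 6; 6 taken => place at 7.
786 hashes to 9; slot 9 is free => place at 9.
864 hashes to 9; 9 taken => place at 10.
Table: [., 426, ., ., ., ., 872, 742, 442, 786, 864, ., .]

7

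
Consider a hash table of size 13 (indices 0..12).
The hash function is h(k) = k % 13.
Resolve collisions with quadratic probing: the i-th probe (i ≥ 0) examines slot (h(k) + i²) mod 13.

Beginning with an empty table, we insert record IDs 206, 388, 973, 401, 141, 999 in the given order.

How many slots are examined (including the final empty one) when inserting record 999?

Insert 206: h=11, slot 11 empty → index 11.
Insert 388: h=11, slot 11 occupied → index 12.
Insert 973: h=11, slots 11,12 occupied → index 2.
Insert 401: h=11, slots 11,12,2 occupied → index 7.
Insert 141: h=11, slots 11,12,2,7 occupied → index 1.
Insert 999: h=11, slots 11,12,2,7,1 occupied → index 10.
Table: [—, 141, 973, —, —, —, —, 401, —, —, 999, 206, 388]

6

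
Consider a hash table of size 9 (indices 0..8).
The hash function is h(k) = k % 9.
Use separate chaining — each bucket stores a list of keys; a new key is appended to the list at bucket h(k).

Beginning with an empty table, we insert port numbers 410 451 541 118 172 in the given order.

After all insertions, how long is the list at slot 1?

Insert 410: h=5, bucket 5 empty -> new chain.
Insert 451: h=1, bucket 1 empty -> new chain.
Insert 541: h=1, bucket 1 nonempty -> append to chain.
Insert 118: h=1, bucket 1 nonempty -> append to chain.
Insert 172: h=1, bucket 1 nonempty -> append to chain.
Final buckets:
0: ∅
1: 451 -> 541 -> 118 -> 172
2: ∅
3: ∅
4: ∅
5: 410
6: ∅
7: ∅
8: ∅

4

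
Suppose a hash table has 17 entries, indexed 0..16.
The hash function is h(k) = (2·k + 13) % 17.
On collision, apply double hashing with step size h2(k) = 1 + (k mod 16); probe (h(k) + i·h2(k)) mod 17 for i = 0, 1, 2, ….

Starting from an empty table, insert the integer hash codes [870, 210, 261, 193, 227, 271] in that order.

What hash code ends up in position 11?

271

870: h=2 => slot 2
210: h=8 => slot 8
261: h=8, h2=6, probe 8,14 => slot 14
193: h=8, h2=2, probe 8,10 => slot 10
227: h=8, h2=4, probe 8,12 => slot 12
271: h=11 => slot 11
Table: [∅, ∅, 870, ∅, ∅, ∅, ∅, ∅, 210, ∅, 193, 271, 227, ∅, 261, ∅, ∅]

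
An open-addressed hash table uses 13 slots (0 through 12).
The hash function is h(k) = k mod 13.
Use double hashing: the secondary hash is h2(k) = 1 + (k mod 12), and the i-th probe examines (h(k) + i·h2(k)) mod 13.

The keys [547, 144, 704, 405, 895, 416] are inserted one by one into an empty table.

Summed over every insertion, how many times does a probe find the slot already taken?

547 hashes to 1; slot 1 is free → place at 1.
144 hashes to 1, h2=1; 1 taken → place at 2.
704 hashes to 2, h2=9; 2 taken → place at 11.
405 hashes to 2, h2=10; 2 taken → place at 12.
895 hashes to 11, h2=8; 11 taken → place at 6.
416 hashes to 0; slot 0 is free → place at 0.
Table: [416, 547, 144, —, —, —, 895, —, —, —, —, 704, 405]

4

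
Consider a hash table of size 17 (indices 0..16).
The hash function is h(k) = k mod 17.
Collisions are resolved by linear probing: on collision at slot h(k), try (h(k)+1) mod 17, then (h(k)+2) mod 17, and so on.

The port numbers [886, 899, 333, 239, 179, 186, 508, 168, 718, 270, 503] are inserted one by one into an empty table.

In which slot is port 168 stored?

3

Insert 886: h=2, slot 2 empty → index 2.
Insert 899: h=15, slot 15 empty → index 15.
Insert 333: h=10, slot 10 empty → index 10.
Insert 239: h=1, slot 1 empty → index 1.
Insert 179: h=9, slot 9 empty → index 9.
Insert 186: h=16, slot 16 empty → index 16.
Insert 508: h=15, slots 15,16 occupied → index 0.
Insert 168: h=15, slots 15,16,0,1,2 occupied → index 3.
Insert 718: h=4, slot 4 empty → index 4.
Insert 270: h=15, slots 15,16,0,1,2,3,4 occupied → index 5.
Insert 503: h=10, slot 10 occupied → index 11.
Table: [508, 239, 886, 168, 718, 270, ∅, ∅, ∅, 179, 333, 503, ∅, ∅, ∅, 899, 186]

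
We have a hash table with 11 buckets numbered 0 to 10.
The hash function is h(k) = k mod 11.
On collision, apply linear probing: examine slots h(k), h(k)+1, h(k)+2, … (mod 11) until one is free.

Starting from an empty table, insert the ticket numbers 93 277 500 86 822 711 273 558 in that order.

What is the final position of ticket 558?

0

Insert 93: h=5, slot 5 empty → index 5.
Insert 277: h=2, slot 2 empty → index 2.
Insert 500: h=5, slot 5 occupied → index 6.
Insert 86: h=9, slot 9 empty → index 9.
Insert 822: h=8, slot 8 empty → index 8.
Insert 711: h=7, slot 7 empty → index 7.
Insert 273: h=9, slot 9 occupied → index 10.
Insert 558: h=8, slots 8,9,10 occupied → index 0.
Table: [558, -, 277, -, -, 93, 500, 711, 822, 86, 273]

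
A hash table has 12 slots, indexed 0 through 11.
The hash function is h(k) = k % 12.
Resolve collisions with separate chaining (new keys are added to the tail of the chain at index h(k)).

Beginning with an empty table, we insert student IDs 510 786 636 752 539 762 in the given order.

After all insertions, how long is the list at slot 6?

Insert 510: h=6, bucket 6 empty -> new chain.
Insert 786: h=6, bucket 6 nonempty -> append to chain.
Insert 636: h=0, bucket 0 empty -> new chain.
Insert 752: h=8, bucket 8 empty -> new chain.
Insert 539: h=11, bucket 11 empty -> new chain.
Insert 762: h=6, bucket 6 nonempty -> append to chain.
Final buckets:
0: 636
1: _
2: _
3: _
4: _
5: _
6: 510 -> 786 -> 762
7: _
8: 752
9: _
10: _
11: 539

3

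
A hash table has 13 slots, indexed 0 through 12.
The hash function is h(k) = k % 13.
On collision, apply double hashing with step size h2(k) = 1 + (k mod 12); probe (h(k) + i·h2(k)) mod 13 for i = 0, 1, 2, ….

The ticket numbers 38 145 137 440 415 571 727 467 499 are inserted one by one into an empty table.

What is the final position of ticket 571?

Insert 38: h=12, slot 12 empty → index 12.
Insert 145: h=2, slot 2 empty → index 2.
Insert 137: h=7, slot 7 empty → index 7.
Insert 440: h=11, slot 11 empty → index 11.
Insert 415: h=12, h2=8, slots 12,7,2 occupied → index 10.
Insert 571: h=12, h2=8, slots 12,7,2,10 occupied → index 5.
Insert 727: h=12, h2=8, slots 12,7,2,10,5 occupied → index 0.
Insert 467: h=12, h2=12, slots 12,11,10 occupied → index 9.
Insert 499: h=5, h2=8, slots 5,0 occupied → index 8.
Table: [727, _, 145, _, _, 571, _, 137, 499, 467, 415, 440, 38]

5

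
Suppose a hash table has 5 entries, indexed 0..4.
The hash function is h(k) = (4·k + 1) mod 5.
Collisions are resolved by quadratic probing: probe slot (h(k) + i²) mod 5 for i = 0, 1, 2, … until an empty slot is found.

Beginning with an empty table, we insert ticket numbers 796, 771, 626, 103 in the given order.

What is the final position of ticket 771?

1

Insert 796: h=0, slot 0 empty → index 0.
Insert 771: h=0, slot 0 occupied → index 1.
Insert 626: h=0, slots 0,1 occupied → index 4.
Insert 103: h=3, slot 3 empty → index 3.
Table: [796, 771, ., 103, 626]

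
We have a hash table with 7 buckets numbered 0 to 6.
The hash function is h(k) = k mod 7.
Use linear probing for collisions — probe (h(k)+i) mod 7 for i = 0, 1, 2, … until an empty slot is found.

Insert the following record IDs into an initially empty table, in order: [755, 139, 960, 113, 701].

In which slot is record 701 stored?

755 hashes to 6; slot 6 is free → place at 6.
139 hashes to 6; 6 taken → place at 0.
960 hashes to 1; slot 1 is free → place at 1.
113 hashes to 1; 1 taken → place at 2.
701 hashes to 1; 1,2 taken → place at 3.
Table: [139, 960, 113, 701, -, -, 755]

3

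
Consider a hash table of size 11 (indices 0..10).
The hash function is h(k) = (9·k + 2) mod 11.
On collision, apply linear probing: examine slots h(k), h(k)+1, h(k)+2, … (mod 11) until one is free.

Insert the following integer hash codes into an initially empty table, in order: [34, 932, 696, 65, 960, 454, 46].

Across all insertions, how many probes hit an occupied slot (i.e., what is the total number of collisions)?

Insert 34: h=0, slot 0 empty -> index 0.
Insert 932: h=8, slot 8 empty -> index 8.
Insert 696: h=7, slot 7 empty -> index 7.
Insert 65: h=4, slot 4 empty -> index 4.
Insert 960: h=7, slots 7,8 occupied -> index 9.
Insert 454: h=7, slots 7,8,9 occupied -> index 10.
Insert 46: h=9, slots 9,10,0 occupied -> index 1.
Table: [34, 46, ∅, ∅, 65, ∅, ∅, 696, 932, 960, 454]

8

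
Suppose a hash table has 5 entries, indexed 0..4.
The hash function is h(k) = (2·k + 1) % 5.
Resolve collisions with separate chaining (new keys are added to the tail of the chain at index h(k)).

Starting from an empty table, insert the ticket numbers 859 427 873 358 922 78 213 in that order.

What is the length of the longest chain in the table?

4

Insert 859: h=4, bucket 4 empty -> new chain.
Insert 427: h=0, bucket 0 empty -> new chain.
Insert 873: h=2, bucket 2 empty -> new chain.
Insert 358: h=2, bucket 2 nonempty -> append to chain.
Insert 922: h=0, bucket 0 nonempty -> append to chain.
Insert 78: h=2, bucket 2 nonempty -> append to chain.
Insert 213: h=2, bucket 2 nonempty -> append to chain.
Final buckets:
0: 427 -> 922
1: -
2: 873 -> 358 -> 78 -> 213
3: -
4: 859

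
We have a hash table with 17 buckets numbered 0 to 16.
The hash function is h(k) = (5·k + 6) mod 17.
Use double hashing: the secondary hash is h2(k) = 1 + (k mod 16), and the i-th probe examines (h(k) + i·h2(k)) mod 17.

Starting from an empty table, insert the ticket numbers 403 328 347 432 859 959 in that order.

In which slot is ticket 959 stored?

Insert 403: h=15, slot 15 empty => index 15.
Insert 328: h=14, slot 14 empty => index 14.
Insert 347: h=7, slot 7 empty => index 7.
Insert 432: h=7, h2=1, slot 7 occupied => index 8.
Insert 859: h=0, slot 0 empty => index 0.
Insert 959: h=7, h2=16, slot 7 occupied => index 6.
Table: [859, —, —, —, —, —, 959, 347, 432, —, —, —, —, —, 328, 403, —]

6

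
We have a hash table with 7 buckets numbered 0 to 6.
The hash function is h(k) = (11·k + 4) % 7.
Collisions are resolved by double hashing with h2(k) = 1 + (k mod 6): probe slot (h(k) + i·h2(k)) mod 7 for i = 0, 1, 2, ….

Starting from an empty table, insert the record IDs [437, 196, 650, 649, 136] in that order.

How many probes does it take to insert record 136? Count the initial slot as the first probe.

437: h=2 => slot 2
196: h=4 => slot 4
650: h=0 => slot 0
649: h=3 => slot 3
136: h=2, h2=5, probe 2,0,5 => slot 5
Table: [650, —, 437, 649, 196, 136, —]

3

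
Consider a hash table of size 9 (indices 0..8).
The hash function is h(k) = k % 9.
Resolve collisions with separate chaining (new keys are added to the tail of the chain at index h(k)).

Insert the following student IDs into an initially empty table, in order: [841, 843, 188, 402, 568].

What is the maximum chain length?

841 -> bucket 4
843 -> bucket 6
188 -> bucket 8
402 -> bucket 6 (collision)
568 -> bucket 1
Final buckets:
0: —
1: 568
2: —
3: —
4: 841
5: —
6: 843 -> 402
7: —
8: 188

2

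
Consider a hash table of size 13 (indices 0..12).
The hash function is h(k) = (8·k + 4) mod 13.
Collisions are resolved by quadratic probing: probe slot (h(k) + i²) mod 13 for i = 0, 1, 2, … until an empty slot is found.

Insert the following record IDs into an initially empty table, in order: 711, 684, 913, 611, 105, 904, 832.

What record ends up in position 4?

611

Insert 711: h=11, slot 11 empty → index 11.
Insert 684: h=3, slot 3 empty → index 3.
Insert 913: h=2, slot 2 empty → index 2.
Insert 611: h=4, slot 4 empty → index 4.
Insert 105: h=12, slot 12 empty → index 12.
Insert 904: h=8, slot 8 empty → index 8.
Insert 832: h=4, slot 4 occupied → index 5.
Table: [., ., 913, 684, 611, 832, ., ., 904, ., ., 711, 105]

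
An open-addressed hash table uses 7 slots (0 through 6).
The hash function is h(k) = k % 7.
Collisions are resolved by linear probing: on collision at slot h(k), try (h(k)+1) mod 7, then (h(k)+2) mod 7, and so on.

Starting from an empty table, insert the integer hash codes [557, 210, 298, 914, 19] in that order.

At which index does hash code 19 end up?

1

557 hashes to 4; slot 4 is free => place at 4.
210 hashes to 0; slot 0 is free => place at 0.
298 hashes to 4; 4 taken => place at 5.
914 hashes to 4; 4,5 taken => place at 6.
19 hashes to 5; 5,6,0 taken => place at 1.
Table: [210, 19, _, _, 557, 298, 914]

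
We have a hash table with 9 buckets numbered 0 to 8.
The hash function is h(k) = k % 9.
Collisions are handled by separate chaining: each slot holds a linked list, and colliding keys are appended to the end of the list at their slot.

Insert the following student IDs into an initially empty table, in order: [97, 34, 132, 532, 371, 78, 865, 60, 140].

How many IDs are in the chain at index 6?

3

97 → bucket 7
34 → bucket 7 (collision)
132 → bucket 6
532 → bucket 1
371 → bucket 2
78 → bucket 6 (collision)
865 → bucket 1 (collision)
60 → bucket 6 (collision)
140 → bucket 5
Final buckets:
0: —
1: 532 -> 865
2: 371
3: —
4: —
5: 140
6: 132 -> 78 -> 60
7: 97 -> 34
8: —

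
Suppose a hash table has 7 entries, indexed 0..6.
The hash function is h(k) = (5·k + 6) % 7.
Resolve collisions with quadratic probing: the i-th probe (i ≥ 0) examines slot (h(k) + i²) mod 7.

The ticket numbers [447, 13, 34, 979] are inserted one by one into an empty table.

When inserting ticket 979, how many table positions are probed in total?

4

Insert 447: h=1, slot 1 empty -> index 1.
Insert 13: h=1, slot 1 occupied -> index 2.
Insert 34: h=1, slots 1,2 occupied -> index 5.
Insert 979: h=1, slots 1,2,5 occupied -> index 3.
Table: [∅, 447, 13, 979, ∅, 34, ∅]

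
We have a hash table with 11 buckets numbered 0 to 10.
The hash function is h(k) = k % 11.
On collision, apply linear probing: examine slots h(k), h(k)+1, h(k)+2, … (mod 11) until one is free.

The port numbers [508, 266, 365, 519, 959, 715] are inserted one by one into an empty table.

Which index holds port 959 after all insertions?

508: h=2 => slot 2
266: h=2, probe 2,3 => slot 3
365: h=2, probe 2,3,4 => slot 4
519: h=2, probe 2,3,4,5 => slot 5
959: h=2, probe 2,3,4,5,6 => slot 6
715: h=0 => slot 0
Table: [715, ∅, 508, 266, 365, 519, 959, ∅, ∅, ∅, ∅]

6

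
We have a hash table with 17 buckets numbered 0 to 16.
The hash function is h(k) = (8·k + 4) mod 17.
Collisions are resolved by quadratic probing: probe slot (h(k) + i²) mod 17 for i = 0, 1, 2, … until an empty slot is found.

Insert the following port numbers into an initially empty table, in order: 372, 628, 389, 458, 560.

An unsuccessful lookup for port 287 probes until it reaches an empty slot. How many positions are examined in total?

3

372: h=5 => slot 5
628: h=13 => slot 13
389: h=5, probe 5,6 => slot 6
458: h=13, probe 13,14 => slot 14
560: h=13, probe 13,14,0 => slot 0
Table: [560, -, -, -, -, 372, 389, -, -, -, -, -, -, 628, 458, -, -]
Lookup 287: h=5, probe 5,6,9 → slot 9 empty, not found.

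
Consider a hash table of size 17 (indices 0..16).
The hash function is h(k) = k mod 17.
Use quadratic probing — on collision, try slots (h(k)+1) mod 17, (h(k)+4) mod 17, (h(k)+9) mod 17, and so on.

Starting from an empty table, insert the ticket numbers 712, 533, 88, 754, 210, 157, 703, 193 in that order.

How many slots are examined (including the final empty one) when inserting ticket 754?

2

712: h=15 → slot 15
533: h=6 → slot 6
88: h=3 → slot 3
754: h=6, probe 6,7 → slot 7
210: h=6, probe 6,7,10 → slot 10
157: h=4 → slot 4
703: h=6, probe 6,7,10,15,5 → slot 5
193: h=6, probe 6,7,10,15,5,14 → slot 14
Table: [—, —, —, 88, 157, 703, 533, 754, —, —, 210, —, —, —, 193, 712, —]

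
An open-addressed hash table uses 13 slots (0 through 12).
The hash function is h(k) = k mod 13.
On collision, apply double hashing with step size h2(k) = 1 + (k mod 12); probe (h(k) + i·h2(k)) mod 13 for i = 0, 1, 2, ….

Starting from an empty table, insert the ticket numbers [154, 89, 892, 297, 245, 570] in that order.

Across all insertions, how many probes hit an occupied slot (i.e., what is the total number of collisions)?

154 hashes to 11; slot 11 is free => place at 11.
89 hashes to 11, h2=6; 11 taken => place at 4.
892 hashes to 8; slot 8 is free => place at 8.
297 hashes to 11, h2=10; 11,8 taken => place at 5.
245 hashes to 11, h2=6; 11,4 taken => place at 10.
570 hashes to 11, h2=7; 11,5 taken => place at 12.
Table: [., ., ., ., 89, 297, ., ., 892, ., 245, 154, 570]

7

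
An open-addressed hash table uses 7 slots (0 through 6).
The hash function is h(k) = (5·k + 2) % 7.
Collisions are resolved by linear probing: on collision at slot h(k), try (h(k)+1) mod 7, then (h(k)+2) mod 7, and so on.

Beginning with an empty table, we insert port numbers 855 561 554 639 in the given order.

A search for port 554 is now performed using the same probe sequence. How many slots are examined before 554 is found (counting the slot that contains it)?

3

855 hashes to 0; slot 0 is free => place at 0.
561 hashes to 0; 0 taken => place at 1.
554 hashes to 0; 0,1 taken => place at 2.
639 hashes to 5; slot 5 is free => place at 5.
Table: [855, 561, 554, ∅, ∅, 639, ∅]
Lookup 554: h=0, probe 0,1,2 → found at 2.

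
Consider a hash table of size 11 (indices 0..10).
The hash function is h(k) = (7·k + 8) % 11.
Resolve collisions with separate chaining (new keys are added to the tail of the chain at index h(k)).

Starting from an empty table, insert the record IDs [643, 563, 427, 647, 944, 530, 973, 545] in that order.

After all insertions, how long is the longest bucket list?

3

Insert 643: h=10, bucket 10 empty -> new chain.
Insert 563: h=0, bucket 0 empty -> new chain.
Insert 427: h=5, bucket 5 empty -> new chain.
Insert 647: h=5, bucket 5 nonempty -> append to chain.
Insert 944: h=5, bucket 5 nonempty -> append to chain.
Insert 530: h=0, bucket 0 nonempty -> append to chain.
Insert 973: h=10, bucket 10 nonempty -> append to chain.
Insert 545: h=6, bucket 6 empty -> new chain.
Final buckets:
0: 563 -> 530
1: —
2: —
3: —
4: —
5: 427 -> 647 -> 944
6: 545
7: —
8: —
9: —
10: 643 -> 973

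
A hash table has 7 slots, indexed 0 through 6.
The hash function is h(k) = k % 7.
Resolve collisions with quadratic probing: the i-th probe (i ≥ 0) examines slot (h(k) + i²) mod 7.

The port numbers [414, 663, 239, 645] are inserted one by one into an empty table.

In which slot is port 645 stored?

3

414: h=1 → slot 1
663: h=5 → slot 5
239: h=1, probe 1,2 → slot 2
645: h=1, probe 1,2,5,3 → slot 3
Table: [-, 414, 239, 645, -, 663, -]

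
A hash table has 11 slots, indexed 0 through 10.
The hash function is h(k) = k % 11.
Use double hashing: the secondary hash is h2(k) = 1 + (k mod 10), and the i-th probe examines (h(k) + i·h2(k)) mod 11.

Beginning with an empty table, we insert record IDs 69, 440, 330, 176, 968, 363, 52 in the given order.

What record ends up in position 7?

176

69 hashes to 3; slot 3 is free → place at 3.
440 hashes to 0; slot 0 is free → place at 0.
330 hashes to 0, h2=1; 0 taken → place at 1.
176 hashes to 0, h2=7; 0 taken → place at 7.
968 hashes to 0, h2=9; 0 taken → place at 9.
363 hashes to 0, h2=4; 0 taken → place at 4.
52 hashes to 8; slot 8 is free → place at 8.
Table: [440, 330, —, 69, 363, —, —, 176, 52, 968, —]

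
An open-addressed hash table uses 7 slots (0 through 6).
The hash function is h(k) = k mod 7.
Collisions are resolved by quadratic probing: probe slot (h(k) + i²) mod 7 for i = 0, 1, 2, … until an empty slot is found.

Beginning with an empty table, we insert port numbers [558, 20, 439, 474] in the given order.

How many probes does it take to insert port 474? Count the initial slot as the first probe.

4

Insert 558: h=5, slot 5 empty => index 5.
Insert 20: h=6, slot 6 empty => index 6.
Insert 439: h=5, slots 5,6 occupied => index 2.
Insert 474: h=5, slots 5,6,2 occupied => index 0.
Table: [474, ., 439, ., ., 558, 20]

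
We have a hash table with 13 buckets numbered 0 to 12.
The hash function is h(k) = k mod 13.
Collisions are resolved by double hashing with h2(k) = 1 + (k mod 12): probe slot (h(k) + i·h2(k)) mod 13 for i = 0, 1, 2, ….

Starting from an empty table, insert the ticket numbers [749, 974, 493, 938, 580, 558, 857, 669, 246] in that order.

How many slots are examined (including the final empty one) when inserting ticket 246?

Insert 749: h=8, slot 8 empty → index 8.
Insert 974: h=12, slot 12 empty → index 12.
Insert 493: h=12, h2=2, slot 12 occupied → index 1.
Insert 938: h=2, slot 2 empty → index 2.
Insert 580: h=8, h2=5, slot 8 occupied → index 0.
Insert 558: h=12, h2=7, slot 12 occupied → index 6.
Insert 857: h=12, h2=6, slot 12 occupied → index 5.
Insert 669: h=6, h2=10, slot 6 occupied → index 3.
Insert 246: h=12, h2=7, slots 12,6,0 occupied → index 7.
Table: [580, 493, 938, 669, ., 857, 558, 246, 749, ., ., ., 974]

4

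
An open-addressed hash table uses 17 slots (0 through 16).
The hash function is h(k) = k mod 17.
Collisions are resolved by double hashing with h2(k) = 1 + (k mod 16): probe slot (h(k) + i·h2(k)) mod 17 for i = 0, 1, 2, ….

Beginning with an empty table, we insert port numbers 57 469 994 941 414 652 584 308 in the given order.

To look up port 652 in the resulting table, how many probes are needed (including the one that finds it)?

2

57 hashes to 6; slot 6 is free -> place at 6.
469 hashes to 10; slot 10 is free -> place at 10.
994 hashes to 8; slot 8 is free -> place at 8.
941 hashes to 6, h2=14; 6 taken -> place at 3.
414 hashes to 6, h2=15; 6 taken -> place at 4.
652 hashes to 6, h2=13; 6 taken -> place at 2.
584 hashes to 6, h2=9; 6 taken -> place at 15.
308 hashes to 2, h2=5; 2 taken -> place at 7.
Table: [., ., 652, 941, 414, ., 57, 308, 994, ., 469, ., ., ., ., 584, .]
Lookup 652: h=6, h2=13, probe 6,2 → found at 2.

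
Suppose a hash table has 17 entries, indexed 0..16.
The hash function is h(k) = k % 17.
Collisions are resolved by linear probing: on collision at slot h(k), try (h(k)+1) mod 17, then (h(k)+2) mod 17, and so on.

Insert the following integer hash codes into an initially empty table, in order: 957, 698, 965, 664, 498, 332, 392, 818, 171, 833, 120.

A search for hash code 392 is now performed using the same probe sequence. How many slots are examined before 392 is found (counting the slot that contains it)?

957: h=5 -> slot 5
698: h=1 -> slot 1
965: h=13 -> slot 13
664: h=1, probe 1,2 -> slot 2
498: h=5, probe 5,6 -> slot 6
332: h=9 -> slot 9
392: h=1, probe 1,2,3 -> slot 3
818: h=2, probe 2,3,4 -> slot 4
171: h=1, probe 1,2,3,4,5,6,7 -> slot 7
833: h=0 -> slot 0
120: h=1, probe 1,2,3,4,5,6,7,8 -> slot 8
Table: [833, 698, 664, 392, 818, 957, 498, 171, 120, 332, ., ., ., 965, ., ., .]
Lookup 392: h=1, probe 1,2,3 → found at 3.

3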